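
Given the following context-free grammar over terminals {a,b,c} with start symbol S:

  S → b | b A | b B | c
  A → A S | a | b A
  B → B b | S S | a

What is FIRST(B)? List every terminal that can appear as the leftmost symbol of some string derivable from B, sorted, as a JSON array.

FIRST iteration:
[1]
  A via A→a: +{a}
  A via A→b A: +{b}
  B via B→a: +{a}
  S via S→b: +{b}
  S via S→c: +{c}
  S: {b,c}  A: {a,b}  B: {a}
[2]
  B via B→S S: +{b,c}
  S: {b,c}  A: {a,b}  B: {a,b,c}
[3] done
  S: {b,c}  A: {a,b}  B: {a,b,c}

FIRST(B) = ["a", "b", "c"]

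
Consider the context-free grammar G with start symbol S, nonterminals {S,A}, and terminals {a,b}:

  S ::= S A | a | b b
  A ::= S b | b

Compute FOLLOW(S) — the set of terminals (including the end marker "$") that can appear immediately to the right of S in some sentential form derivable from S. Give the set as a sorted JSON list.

Compute FIRST by fixpoint:
pass 1:
  A via A→b: +{b}
  S via S→a: +{a}
  S via S→b b: +{b}
  S: {a,b}  A: {b}
pass 2:
  A via A→S b: +{a}
  S: {a,b}  A: {a,b}
pass 3: (no change)
  S: {a,b}  A: {a,b}

FOLLOW iteration:
FOLLOW(S) := {$}
pass 1:
  A→S b: FOLLOW(S) ⊇ FIRST(b) = {b}; new: +{b}
  S→S A: FOLLOW(S) ⊇ FIRST(A) = {a,b}; new: +{a}
  S→S A: FOLLOW(A) ⊇ FOLLOW(S) ⊇ {$,a,b}; new: +{$,a,b}
  FOLLOW[S]={$,a,b}  FOLLOW[A]={$,a,b}
pass 2: (stable)
  FOLLOW[S]={$,a,b}  FOLLOW[A]={$,a,b}

FOLLOW(S) = ["$", "a", "b"]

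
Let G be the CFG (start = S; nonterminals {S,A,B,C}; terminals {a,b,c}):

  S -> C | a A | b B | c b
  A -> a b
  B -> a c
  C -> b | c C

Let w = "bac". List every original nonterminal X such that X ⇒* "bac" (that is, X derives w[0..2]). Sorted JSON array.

Convert to CNF:
  S -> T0 A | T1 B | T2 C | T2 T1 | b
  A -> T0 T1
  B -> T0 T2
  C -> T2 C | b
  T0 -> a
  T1 -> b
  T2 -> c

Fill CYK table bottom-up, restricted to cells inside w[0..2]:
  cell(0,0) b: {C,S,T1}  orig:{C,S}
  cell(1,1) a: {T0}  orig:{}
  cell(2,2) c: {T2}  orig:{}
  cell(0,1) ba: ∅
  cell(1,2) ac: {B}
  cell(0,2) bac: {S}

Original NTs in T[0,2] deriving "bac": ["S"]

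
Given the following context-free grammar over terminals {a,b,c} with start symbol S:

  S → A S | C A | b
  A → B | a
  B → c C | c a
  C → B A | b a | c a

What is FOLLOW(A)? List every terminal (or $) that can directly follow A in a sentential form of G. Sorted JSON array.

Compute FIRST by fixpoint:
iter 1:
  A via A→a: +{a}
  B via B→c C: +{c}
  C via C→B A: +{c}
  C via C→b a: +{b}
  S via S→A S: +{a}
  S via S→C A: +{b,c}
  FIRST(S)={a,b,c}  FIRST(A)={a}  FIRST(B)={c}  FIRST(C)={b,c}
iter 2:
  A via A→B: +{c}
  FIRST(S)={a,b,c}  FIRST(A)={a,c}  FIRST(B)={c}  FIRST(C)={b,c}
iter 3: done
  FIRST(S)={a,b,c}  FIRST(A)={a,c}  FIRST(B)={c}  FIRST(C)={b,c}

Compute FOLLOW by fixpoint:
seed FOLLOW(S) with $
round 1:
  C→B A: FOLLOW(B) ⊇ FIRST(A) = {a,c}; new: +{a,c}
  S→A S: FOLLOW(A) ⊇ FIRST(S) = {a,b,c}; new: +{a,b,c}
  S→C A: FOLLOW(C) ⊇ FIRST(A) = {a,c}; new: +{a,c}
  S→C A: FOLLOW(A) ⊇ FOLLOW(S) ⊇ {$}; new: +{$}
  S: {$}  A: {$,a,b,c}  B: {a,c}  C: {a,c}
round 2:
  A→B: FOLLOW(B) ⊇ FOLLOW(A) ⊇ {$,a,b,c}; new: +{$,b}
  B→c C: FOLLOW(C) ⊇ FOLLOW(B) ⊇ {$,a,b,c}; new: +{$,b}
  S: {$}  A: {$,a,b,c}  B: {$,a,b,c}  C: {$,a,b,c}
round 3: (stable)
  S: {$}  A: {$,a,b,c}  B: {$,a,b,c}  C: {$,a,b,c}

FOLLOW(A) = ["$", "a", "b", "c"]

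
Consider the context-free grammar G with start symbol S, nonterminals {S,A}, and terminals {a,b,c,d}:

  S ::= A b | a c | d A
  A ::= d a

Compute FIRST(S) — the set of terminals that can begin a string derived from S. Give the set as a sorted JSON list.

FIRST sets, iterate to fixpoint:
pass 1:
  A via A→d a: +{d}
  S via S→A b: +{d}
  S via S→a c: +{a}
  FIRST(S)={a,d}  FIRST(A)={d}
pass 2: done
  FIRST(S)={a,d}  FIRST(A)={d}

FIRST(S) = ["a", "d"]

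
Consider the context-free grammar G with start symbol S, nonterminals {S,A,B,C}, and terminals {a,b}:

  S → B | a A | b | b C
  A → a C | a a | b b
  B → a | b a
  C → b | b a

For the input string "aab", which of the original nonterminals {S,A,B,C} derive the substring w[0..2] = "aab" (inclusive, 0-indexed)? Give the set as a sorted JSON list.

Convert to CNF:
  S -> T0 A | T1 C | T1 T0 | a | b
  A -> T0 C | T0 T0 | T1 T1
  B -> T1 T0 | a
  C -> T1 T0 | b
  T0 -> a
  T1 -> b

CYK fill, restricted to cells inside w[0..2]:
  T[0,0] 'a' = {B,S,T0}  orig:{B,S}
  T[1,1] 'a' = {B,S,T0}  orig:{B,S}
  T[2,2] 'b' = {C,S,T1}  orig:{C,S}
  T[0,1] 'aa' = {A}
  T[1,2] 'ab' = {A}
  T[0,2] 'aab' = {S}

Original NTs in T[0,2] deriving "aab": ["S"]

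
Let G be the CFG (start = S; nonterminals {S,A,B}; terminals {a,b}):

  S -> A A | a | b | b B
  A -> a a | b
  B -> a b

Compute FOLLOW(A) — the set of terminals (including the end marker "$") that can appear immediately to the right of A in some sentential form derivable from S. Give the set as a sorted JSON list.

FIRST sets, iterate to fixpoint:
iter 1:
  A via A→a a: +{a}
  A via A→b: +{b}
  B via B→a b: +{a}
  S via S→A A: +{a,b}
  FIRST(S)={a,b}  FIRST(A)={a,b}  FIRST(B)={a}
iter 2: (stable)
  FIRST(S)={a,b}  FIRST(A)={a,b}  FIRST(B)={a}

Compute FOLLOW by fixpoint:
seed FOLLOW(S) with $
iter 1:
  S→A A: FOLLOW(A) ⊇ FIRST(A) = {a,b}; new: +{a,b}
  S→A A: FOLLOW(A) ⊇ FOLLOW(S) ⊇ {$}; new: +{$}
  S→b B: FOLLOW(B) ⊇ FOLLOW(S) ⊇ {$}; new: +{$}
  FOLLOW(S)={$}  FOLLOW(A)={$,a,b}  FOLLOW(B)={$}
iter 2: done
  FOLLOW(S)={$}  FOLLOW(A)={$,a,b}  FOLLOW(B)={$}

FOLLOW(A) = ["$", "a", "b"]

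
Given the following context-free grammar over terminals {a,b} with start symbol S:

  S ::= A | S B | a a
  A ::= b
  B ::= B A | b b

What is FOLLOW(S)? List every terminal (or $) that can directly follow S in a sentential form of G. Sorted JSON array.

Compute FIRST by fixpoint:
round 1:
  A via A→b: +{b}
  B via B→b b: +{b}
  S via S→A: +{b}
  S via S→a a: +{a}
  FIRST(S)={a,b}  FIRST(A)={b}  FIRST(B)={b}
round 2: — fixpoint
  FIRST(S)={a,b}  FIRST(A)={b}  FIRST(B)={b}

FOLLOW iteration:
initialize: $ ∈ FOLLOW(S)
round 1:
  B→B A: FOLLOW(B) ⊇ FIRST(A) = {b}; new: +{b}
  B→B A: FOLLOW(A) ⊇ FOLLOW(B) ⊇ {b}; new: +{b}
  S→A: FOLLOW(A) ⊇ FOLLOW(S) ⊇ {$}; new: +{$}
  S→S B: FOLLOW(S) ⊇ FIRST(B) = {b}; new: +{b}
  S→S B: FOLLOW(B) ⊇ FOLLOW(S) ⊇ {$,b}; new: +{$}
  FOLLOW(S)={$,b}  FOLLOW(A)={$,b}  FOLLOW(B)={$,b}
round 2: (stable)
  FOLLOW(S)={$,b}  FOLLOW(A)={$,b}  FOLLOW(B)={$,b}

FOLLOW(S) = ["$", "b"]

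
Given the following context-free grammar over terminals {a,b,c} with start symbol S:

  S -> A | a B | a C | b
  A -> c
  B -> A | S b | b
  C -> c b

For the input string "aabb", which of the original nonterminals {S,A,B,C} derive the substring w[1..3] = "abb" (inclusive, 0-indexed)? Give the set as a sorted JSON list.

CNF form of G:
  S -> T2 B | T2 C | b | c
  A -> c
  B -> S T0 | b | c
  C -> T1 T0
  T0 -> b
  T1 -> c
  T2 -> a

CYK fill — only the sub-triangle for w[1..3]:
  [1..1]={T2}  "a"  orig:{}
  [2..2]={B,S,T0}  "b"  orig:{B,S}
  [3..3]={B,S,T0}  "b"  orig:{B,S}
  [1..2]={S}  "ab"
  [2..3]={B}  "bb"
  [1..3]={B,S}  "abb"

Original NTs in T[1,3] deriving "abb": ["B", "S"]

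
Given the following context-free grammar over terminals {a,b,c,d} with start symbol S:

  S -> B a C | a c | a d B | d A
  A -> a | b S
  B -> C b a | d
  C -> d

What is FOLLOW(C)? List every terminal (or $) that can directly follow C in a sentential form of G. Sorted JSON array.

Compute FIRST by fixpoint:
iter 1:
  A via A→a: +{a}
  A via A→b S: +{b}
  B via B→d: +{d}
  C via C→d: +{d}
  S via S→B a C: +{d}
  S via S→a c: +{a}
  FIRST(S)={a,d}  FIRST(A)={a,b}  FIRST(B)={d}  FIRST(C)={d}
iter 2: (no change)
  FIRST(S)={a,d}  FIRST(A)={a,b}  FIRST(B)={d}  FIRST(C)={d}

FOLLOW iteration:
seed FOLLOW(S) with $
round 1:
  B→C b a: FOLLOW(C) ⊇ FIRST(b) = {b}; new: +{b}
  S→B a C: FOLLOW(B) ⊇ FIRST(a) = {a}; new: +{a}
  S→B a C: FOLLOW(C) ⊇ FOLLOW(S) ⊇ {$}; new: +{$}
  S→a d B: FOLLOW(B) ⊇ FOLLOW(S) ⊇ {$}; new: +{$}
  S→d A: FOLLOW(A) ⊇ FOLLOW(S) ⊇ {$}; new: +{$}
  FOLLOW(S)={$}  FOLLOW(A)={$}  FOLLOW(B)={$,a}  FOLLOW(C)={$,b}
round 2: (no change)
  FOLLOW(S)={$}  FOLLOW(A)={$}  FOLLOW(B)={$,a}  FOLLOW(C)={$,b}

FOLLOW(C) = ["$", "b"]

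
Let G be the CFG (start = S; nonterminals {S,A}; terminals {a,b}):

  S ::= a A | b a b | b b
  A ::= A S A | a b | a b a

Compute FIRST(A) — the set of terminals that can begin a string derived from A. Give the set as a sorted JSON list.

FIRST iteration:
pass 1:
  A via A→a b: +{a}
  S via S→a A: +{a}
  S via S→b a b: +{b}
  S: {a,b}  A: {a}
pass 2: — fixpoint
  S: {a,b}  A: {a}

FIRST(A) = ["a"]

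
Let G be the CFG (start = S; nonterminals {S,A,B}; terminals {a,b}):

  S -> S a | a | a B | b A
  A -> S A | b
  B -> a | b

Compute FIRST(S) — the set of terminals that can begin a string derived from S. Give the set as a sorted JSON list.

FIRST sets, iterate to fixpoint:
round 1:
  A via A→b: +{b}
  B via B→a: +{a}
  B via B→b: +{b}
  S via S→a: +{a}
  S via S→b A: +{b}
  S: {a,b}  A: {b}  B: {a,b}
round 2:
  A via A→S A: +{a}
  S: {a,b}  A: {a,b}  B: {a,b}
round 3: (no change)
  S: {a,b}  A: {a,b}  B: {a,b}

FIRST(S) = ["a", "b"]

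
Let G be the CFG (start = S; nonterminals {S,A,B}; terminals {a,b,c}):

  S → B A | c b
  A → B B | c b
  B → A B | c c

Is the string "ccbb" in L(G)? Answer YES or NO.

CNF form of G:
  S -> B A | T0 T1
  A -> B B | T0 T1
  B -> A B | T0 T0
  T0 -> c
  T1 -> b

Fill CYK table bottom-up:
  [0..0]={T0}  "c"  orig:{}
  [1..1]={T0}  "c"  orig:{}
  [2..2]={T1}  "b"  orig:{}
  [3..3]={T1}  "b"  orig:{}
  [0..1]={B}  "cc"
  [1..2]={A,S}  "cb"
  [2..3]=∅  "bb"
  [0..2]=∅  "ccb"
  [1..3]=∅  "cbb"
  [0..3]=∅  "ccbb"

S ∉ T[0,3] ⇒ NO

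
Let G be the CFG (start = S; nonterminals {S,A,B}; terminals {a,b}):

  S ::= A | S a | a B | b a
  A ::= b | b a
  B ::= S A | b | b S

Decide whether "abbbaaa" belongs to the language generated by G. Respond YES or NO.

Convert to CNF:
  S -> S T1 | T0 T1 | T1 B | b
  A -> T0 T1 | b
  B -> S A | T0 S | b
  T0 -> b
  T1 -> a

CYK table (by increasing span):
  cell(0,0) a: {T1}  orig:{}
  cell(1,1) b: {A,B,S,T0}  orig:{A,B,S}
  cell(2,2) b: {A,B,S,T0}  orig:{A,B,S}
  cell(3,3) b: {A,B,S,T0}  orig:{A,B,S}
  cell(4,4) a: {T1}  orig:{}
  cell(5,5) a: {T1}  orig:{}
  cell(6,6) a: {T1}  orig:{}
  cell(0,1) ab: {S}
  cell(1,2) bb: {B}
  cell(2,3) bb: {B}
  cell(3,4) ba: {A,S}
  cell(4,5) aa: ∅
  cell(5,6) aa: ∅
  cell(0,2) abb: {B,S}
  cell(1,3) bbb: ∅
  cell(2,4) bba: {B}
  cell(3,5) baa: {S}
  cell(4,6) aaa: ∅
  cell(0,3) abbb: {B}
  cell(1,4) bbba: ∅
  cell(2,5) bbaa: {B}
  cell(3,6) baaa: {S}
  cell(0,4) abbba: {B}
  cell(1,5) bbbaa: ∅
  cell(2,6) bbaaa: {B}
  cell(0,5) abbbaa: ∅
  cell(1,6) bbbaaa: ∅
  cell(0,6) abbbaaa: ∅

S ∉ T[0,6] ⇒ NO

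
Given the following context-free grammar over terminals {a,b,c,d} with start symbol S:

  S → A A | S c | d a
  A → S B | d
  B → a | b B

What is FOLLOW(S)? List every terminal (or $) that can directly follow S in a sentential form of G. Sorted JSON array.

FIRST iteration:
iter 1:
  A via A→d: +{d}
  B via B→a: +{a}
  B via B→b B: +{b}
  S via S→A A: +{d}
  FIRST(S)={d}  FIRST(A)={d}  FIRST(B)={a,b}
iter 2: (no change)
  FIRST(S)={d}  FIRST(A)={d}  FIRST(B)={a,b}

FOLLOW sets:
FOLLOW(S) := {$}
pass 1:
  A→S B: FOLLOW(S) ⊇ FIRST(B) = {a,b}; new: +{a,b}
  S→A A: FOLLOW(A) ⊇ FIRST(A) = {d}; new: +{d}
  S→A A: FOLLOW(A) ⊇ FOLLOW(S) ⊇ {$,a,b}; new: +{$,a,b}
  S→S c: FOLLOW(S) ⊇ FIRST(c) = {c}; new: +{c}
  S: {$,a,b,c}  A: {$,a,b,d}  B: {}
pass 2:
  A→S B: FOLLOW(B) ⊇ FOLLOW(A) ⊇ {$,a,b,d}; new: +{$,a,b,d}
  S→A A: FOLLOW(A) ⊇ FOLLOW(S) ⊇ {$,a,b,c}; new: +{c}
  S: {$,a,b,c}  A: {$,a,b,c,d}  B: {$,a,b,d}
pass 3:
  A→S B: FOLLOW(B) ⊇ FOLLOW(A) ⊇ {$,a,b,c,d}; new: +{c}
  S: {$,a,b,c}  A: {$,a,b,c,d}  B: {$,a,b,c,d}
pass 4: — fixpoint
  S: {$,a,b,c}  A: {$,a,b,c,d}  B: {$,a,b,c,d}

FOLLOW(S) = ["$", "a", "b", "c"]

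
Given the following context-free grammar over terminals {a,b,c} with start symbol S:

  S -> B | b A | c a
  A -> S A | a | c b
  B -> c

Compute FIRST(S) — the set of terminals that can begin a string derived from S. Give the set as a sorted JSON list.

Compute FIRST by fixpoint:
iter 1:
  A via A→a: +{a}
  A via A→c b: +{c}
  B via B→c: +{c}
  S via S→B: +{c}
  S via S→b A: +{b}
  S: {b,c}  A: {a,c}  B: {c}
iter 2:
  A via A→S A: +{b}
  S: {b,c}  A: {a,b,c}  B: {c}
iter 3: (no change)
  S: {b,c}  A: {a,b,c}  B: {c}

FIRST(S) = ["b", "c"]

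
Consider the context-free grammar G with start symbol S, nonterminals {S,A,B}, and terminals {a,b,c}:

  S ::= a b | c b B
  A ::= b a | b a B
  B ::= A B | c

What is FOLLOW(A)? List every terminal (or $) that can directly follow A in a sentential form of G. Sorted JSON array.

Compute FIRST by fixpoint:
[1]
  A via A→b a: +{b}
  B via B→A B: +{b}
  B via B→c: +{c}
  S via S→a b: +{a}
  S via S→c b B: +{c}
  FIRST(S)={a,c}  FIRST(A)={b}  FIRST(B)={b,c}
[2] (stable)
  FIRST(S)={a,c}  FIRST(A)={b}  FIRST(B)={b,c}

FOLLOW iteration:
FOLLOW(S) := {$}
[1]
  B→A B: FOLLOW(A) ⊇ FIRST(B) = {b,c}; new: +{b,c}
  S→c b B: FOLLOW(B) ⊇ FOLLOW(S) ⊇ {$}; new: +{$}
  FOLLOW(S)={$}  FOLLOW(A)={b,c}  FOLLOW(B)={$}
[2]
  A→b a B: FOLLOW(B) ⊇ FOLLOW(A) ⊇ {b,c}; new: +{b,c}
  FOLLOW(S)={$}  FOLLOW(A)={b,c}  FOLLOW(B)={$,b,c}
[3] (no change)
  FOLLOW(S)={$}  FOLLOW(A)={b,c}  FOLLOW(B)={$,b,c}

FOLLOW(A) = ["b", "c"]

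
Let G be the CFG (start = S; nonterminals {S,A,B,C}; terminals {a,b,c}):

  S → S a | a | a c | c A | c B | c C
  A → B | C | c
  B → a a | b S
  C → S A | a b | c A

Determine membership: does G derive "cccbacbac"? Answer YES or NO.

Convert to CNF:
  S -> S T0 | T0 T2 | T2 A | T2 B | T2 C | a
  A -> S A | T0 T0 | T0 T1 | T1 S | T2 A | c
  B -> T0 T0 | T1 S
  C -> S A | T0 T1 | T2 A
  T0 -> a
  T1 -> b
  T2 -> c

CYK table (by increasing span):
  [0..0]={A,T2}  "c"  orig:{A}
  [1..1]={A,T2}  "c"  orig:{A}
  [2..2]={A,T2}  "c"  orig:{A}
  [3..3]={T1}  "b"  orig:{}
  [4..4]={S,T0}  "a"  orig:{S}
  [5..5]={A,T2}  "c"  orig:{A}
  [6..6]={T1}  "b"  orig:{}
  [7..7]={S,T0}  "a"  orig:{S}
  [8..8]={A,T2}  "c"  orig:{A}
  [0..1]={A,C,S}  "cc"
  [1..2]={A,C,S}  "cc"
  [2..3]=∅  "cb"
  [3..4]={A,B}  "ba"
  [4..5]={A,C,S}  "ac"
  [5..6]=∅  "cb"
  [6..7]={A,B}  "ba"
  [7..8]={A,C,S}  "ac"
  [0..2]={A,C,S}  "ccc"
  [1..3]=∅  "ccb"
  [2..4]={A,C,S}  "cba"
  [3..5]={A,B}  "bac"
  [4..6]=∅  "acb"
  [5..7]={A,C,S}  "cba"
  [6..8]={A,B}  "bac"
  [0..3]=∅  "cccb"
  [1..4]={A,C,S}  "ccba"
  [2..5]={A,C,S}  "cbac"
  [3..6]=∅  "bacb"
  [4..7]={A,C}  "acba"
  [5..8]={A,C,S}  "cbac"
  [0..4]={A,C,S}  "cccba"
  [1..5]={A,C,S}  "ccbac"
  [2..6]=∅  "cbacb"
  [3..7]=∅  "bacba"
  [4..8]={A,C}  "acbac"
  [0..5]={A,C,S}  "cccbac"
  [1..6]=∅  "ccbacb"
  [2..7]={A,C}  "cbacba"
  [3..8]=∅  "bacbac"
  [0..6]=∅  "cccbacb"
  [1..7]={A,C,S}  "ccbacba"
  [2..8]={A,C}  "cbacbac"
  [0..7]={A,C,S}  "cccbacba"
  [1..8]={A,C,S}  "ccbacbac"
  [0..8]={A,C,S}  "cccbacbac"

S ∈ T[0,8] ⇒ YES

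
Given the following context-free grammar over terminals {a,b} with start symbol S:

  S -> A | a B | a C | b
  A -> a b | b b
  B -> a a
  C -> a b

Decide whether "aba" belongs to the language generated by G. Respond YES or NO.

Convert to CNF:
  S -> T0 B | T0 C | T0 T1 | T1 T1 | b
  A -> T0 T1 | T1 T1
  B -> T0 T0
  C -> T0 T1
  T0 -> a
  T1 -> b

CYK fill:
  cell(0,0) a: {T0}  orig:{}
  cell(1,1) b: {S,T1}  orig:{S}
  cell(2,2) a: {T0}  orig:{}
  cell(0,1) ab: {A,C,S}
  cell(1,2) ba: ∅
  cell(0,2) aba: ∅

S ∉ T[0,2] ⇒ NO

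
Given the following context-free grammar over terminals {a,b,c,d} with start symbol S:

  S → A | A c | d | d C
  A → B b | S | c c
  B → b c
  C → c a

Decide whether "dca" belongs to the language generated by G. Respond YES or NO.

Convert to CNF:
  S -> A T0 | B T1 | T0 T0 | T2 C | d
  A -> A T0 | B T1 | T0 T0 | T2 C | d
  B -> T1 T0
  C -> T0 T3
  T0 -> c
  T1 -> b
  T2 -> d
  T3 -> a

CYK table (by increasing span):
  T[0,0] 'd' = {A,S,T2}  orig:{A,S}
  T[1,1] 'c' = {T0}  orig:{}
  T[2,2] 'a' = {T3}  orig:{}
  T[0,1] 'dc' = {A,S}
  T[1,2] 'ca' = {C}
  T[0,2] 'dca' = {A,S}

S ∈ T[0,2] ⇒ YES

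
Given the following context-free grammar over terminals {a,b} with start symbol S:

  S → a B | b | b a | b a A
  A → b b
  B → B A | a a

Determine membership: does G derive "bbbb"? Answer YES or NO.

CNF form of G:
  S -> T0 T1 | T0 X2 | T1 B | b
  A -> T0 T0
  B -> B A | T1 T1
  T0 -> b
  T1 -> a
  X2 -> T1 A

CYK fill:
  T[0,0] 'b' = {S,T0}  orig:{S}
  T[1,1] 'b' = {S,T0}  orig:{S}
  T[2,2] 'b' = {S,T0}  orig:{S}
  T[3,3] 'b' = {S,T0}  orig:{S}
  T[0,1] 'bb' = {A}
  T[1,2] 'bb' = {A}
  T[2,3] 'bb' = {A}
  T[0,2] 'bbb' = ∅
  T[1,3] 'bbb' = ∅
  T[0,3] 'bbbb' = ∅

S ∉ T[0,3] ⇒ NO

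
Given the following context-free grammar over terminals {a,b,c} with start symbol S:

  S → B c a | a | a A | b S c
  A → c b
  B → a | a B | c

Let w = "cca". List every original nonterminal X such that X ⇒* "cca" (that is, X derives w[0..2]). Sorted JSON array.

Convert to CNF:
  S -> B X3 | T1 X4 | T2 A | a
  A -> T0 T1
  B -> T2 B | a | c
  T0 -> c
  T1 -> b
  T2 -> a
  X3 -> T0 T2
  X4 -> S T0

CYK table (by increasing span) — only the sub-triangle for w[0..2]:
  T[0,0] 'c' = {B,T0}  orig:{B}
  T[1,1] 'c' = {B,T0}  orig:{B}
  T[2,2] 'a' = {B,S,T2}  orig:{B,S}
  T[0,1] 'cc' = ∅
  T[1,2] 'ca' = {X3}  orig:{}
  T[0,2] 'cca' = {S}

Original NTs in T[0,2] deriving "cca": ["S"]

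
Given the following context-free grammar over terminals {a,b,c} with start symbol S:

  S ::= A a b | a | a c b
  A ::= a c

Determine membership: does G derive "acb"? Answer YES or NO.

Convert to CNF:
  S -> A X3 | T0 X4 | a
  A -> T0 T1
  T0 -> a
  T1 -> c
  T2 -> b
  X3 -> T0 T2
  X4 -> T1 T2

CYK table (by increasing span):
  T[0,0] 'a' = {S,T0}  orig:{S}
  T[1,1] 'c' = {T1}  orig:{}
  T[2,2] 'b' = {T2}  orig:{}
  T[0,1] 'ac' = {A}
  T[1,2] 'cb' = {X4}  orig:{}
  T[0,2] 'acb' = {S}

S ∈ T[0,2] ⇒ YES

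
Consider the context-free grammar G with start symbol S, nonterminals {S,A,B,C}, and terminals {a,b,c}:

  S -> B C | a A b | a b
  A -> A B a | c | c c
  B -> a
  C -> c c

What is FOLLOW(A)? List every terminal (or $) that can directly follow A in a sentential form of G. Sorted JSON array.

FIRST iteration:
iter 1:
  A via A→c: +{c}
  B via B→a: +{a}
  C via C→c c: +{c}
  S via S→B C: +{a}
  FIRST(S)={a}  FIRST(A)={c}  FIRST(B)={a}  FIRST(C)={c}
iter 2: (no change)
  FIRST(S)={a}  FIRST(A)={c}  FIRST(B)={a}  FIRST(C)={c}

FOLLOW iteration:
seed FOLLOW(S) with $
iter 1:
  A→A B a: FOLLOW(A) ⊇ FIRST(B) = {a}; new: +{a}
  A→A B a: FOLLOW(B) ⊇ FIRST(a) = {a}; new: +{a}
  S→B C: FOLLOW(B) ⊇ FIRST(C) = {c}; new: +{c}
  S→B C: FOLLOW(C) ⊇ FOLLOW(S) ⊇ {$}; new: +{$}
  S→a A b: FOLLOW(A) ⊇ FIRST(b) = {b}; new: +{b}
  S: {$}  A: {a,b}  B: {a,c}  C: {$}
iter 2: (stable)
  S: {$}  A: {a,b}  B: {a,c}  C: {$}

FOLLOW(A) = ["a", "b"]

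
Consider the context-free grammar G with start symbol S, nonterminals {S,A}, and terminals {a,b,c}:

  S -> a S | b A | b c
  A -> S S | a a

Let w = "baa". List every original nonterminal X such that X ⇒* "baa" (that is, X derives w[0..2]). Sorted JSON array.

CNF form of G:
  S -> T0 S | T1 A | T1 T2
  A -> S S | T0 T0
  T0 -> a
  T1 -> b
  T2 -> c

Fill CYK table bottom-up — only the sub-triangle for w[0..2]:
  cell(0,0) b: {T1}  orig:{}
  cell(1,1) a: {T0}  orig:{}
  cell(2,2) a: {T0}  orig:{}
  cell(0,1) ba: ∅
  cell(1,2) aa: {A}
  cell(0,2) baa: {S}

Original NTs in T[0,2] deriving "baa": ["S"]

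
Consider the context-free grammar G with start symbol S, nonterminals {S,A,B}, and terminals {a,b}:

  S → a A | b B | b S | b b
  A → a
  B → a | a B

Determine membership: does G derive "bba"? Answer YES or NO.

CNF form of G:
  S -> T0 A | T1 B | T1 S | T1 T1
  A -> a
  B -> T0 B | a
  T0 -> a
  T1 -> b

Fill CYK table bottom-up:
  [0..0]={T1}  "b"  orig:{}
  [1..1]={T1}  "b"  orig:{}
  [2..2]={A,B,T0}  "a"  orig:{A,B}
  [0..1]={S}  "bb"
  [1..2]={S}  "ba"
  [0..2]={S}  "bba"

S ∈ T[0,2] ⇒ YES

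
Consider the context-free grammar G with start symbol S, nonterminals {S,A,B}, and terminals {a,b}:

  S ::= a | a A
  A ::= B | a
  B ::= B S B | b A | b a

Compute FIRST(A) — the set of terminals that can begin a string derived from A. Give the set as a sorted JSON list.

FIRST iteration:
pass 1:
  A via A→a: +{a}
  B via B→b A: +{b}
  S via S→a: +{a}
  FIRST(S)={a}  FIRST(A)={a}  FIRST(B)={b}
pass 2:
  A via A→B: +{b}
  FIRST(S)={a}  FIRST(A)={a,b}  FIRST(B)={b}
pass 3: done
  FIRST(S)={a}  FIRST(A)={a,b}  FIRST(B)={b}

FIRST(A) = ["a", "b"]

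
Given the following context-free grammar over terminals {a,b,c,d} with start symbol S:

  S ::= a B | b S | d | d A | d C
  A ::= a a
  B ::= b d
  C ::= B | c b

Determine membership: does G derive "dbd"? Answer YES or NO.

CNF form of G:
  S -> T0 B | T1 S | T2 A | T2 C | d
  A -> T0 T0
  B -> T1 T2
  C -> T1 T2 | T3 T1
  T0 -> a
  T1 -> b
  T2 -> d
  T3 -> c

Fill CYK table bottom-up:
  T[0,0] 'd' = {S,T2}  orig:{S}
  T[1,1] 'b' = {T1}  orig:{}
  T[2,2] 'd' = {S,T2}  orig:{S}
  T[0,1] 'db' = ∅
  T[1,2] 'bd' = {B,C,S}
  T[0,2] 'dbd' = {S}

S ∈ T[0,2] ⇒ YES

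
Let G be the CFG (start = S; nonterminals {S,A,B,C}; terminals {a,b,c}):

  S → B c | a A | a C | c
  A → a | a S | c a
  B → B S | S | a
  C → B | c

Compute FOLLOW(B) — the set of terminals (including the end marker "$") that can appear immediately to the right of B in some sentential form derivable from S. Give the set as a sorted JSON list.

Compute FIRST by fixpoint:
round 1:
  A via A→a: +{a}
  A via A→c a: +{c}
  B via B→a: +{a}
  C via C→B: +{a}
  C via C→c: +{c}
  S via S→B c: +{a}
  S via S→c: +{c}
  FIRST(S)={a,c}  FIRST(A)={a,c}  FIRST(B)={a}  FIRST(C)={a,c}
round 2:
  B via B→S: +{c}
  FIRST(S)={a,c}  FIRST(A)={a,c}  FIRST(B)={a,c}  FIRST(C)={a,c}
round 3: — fixpoint
  FIRST(S)={a,c}  FIRST(A)={a,c}  FIRST(B)={a,c}  FIRST(C)={a,c}

FOLLOW iteration:
initialize: $ ∈ FOLLOW(S)
[1]
  B→B S: FOLLOW(B) ⊇ FIRST(S) = {a,c}; new: +{a,c}
  B→B S: FOLLOW(S) ⊇ FOLLOW(B) ⊇ {a,c}; new: +{a,c}
  S→a A: FOLLOW(A) ⊇ FOLLOW(S) ⊇ {$,a,c}; new: +{$,a,c}
  S→a C: FOLLOW(C) ⊇ FOLLOW(S) ⊇ {$,a,c}; new: +{$,a,c}
  FOLLOW[S]={$,a,c}  FOLLOW[A]={$,a,c}  FOLLOW[B]={a,c}  FOLLOW[C]={$,a,c}
[2]
  C→B: FOLLOW(B) ⊇ FOLLOW(C) ⊇ {$,a,c}; new: +{$}
  FOLLOW[S]={$,a,c}  FOLLOW[A]={$,a,c}  FOLLOW[B]={$,a,c}  FOLLOW[C]={$,a,c}
[3] — fixpoint
  FOLLOW[S]={$,a,c}  FOLLOW[A]={$,a,c}  FOLLOW[B]={$,a,c}  FOLLOW[C]={$,a,c}

FOLLOW(B) = ["$", "a", "c"]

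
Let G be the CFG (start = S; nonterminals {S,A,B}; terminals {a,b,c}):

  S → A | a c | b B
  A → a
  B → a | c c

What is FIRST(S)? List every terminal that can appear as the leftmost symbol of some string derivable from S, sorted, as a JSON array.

Compute FIRST by fixpoint:
iter 1:
  A via A→a: +{a}
  B via B→a: +{a}
  B via B→c c: +{c}
  S via S→A: +{a}
  S via S→b B: +{b}
  FIRST[S]={a,b}  FIRST[A]={a}  FIRST[B]={a,c}
iter 2: (stable)
  FIRST[S]={a,b}  FIRST[A]={a}  FIRST[B]={a,c}

FIRST(S) = ["a", "b"]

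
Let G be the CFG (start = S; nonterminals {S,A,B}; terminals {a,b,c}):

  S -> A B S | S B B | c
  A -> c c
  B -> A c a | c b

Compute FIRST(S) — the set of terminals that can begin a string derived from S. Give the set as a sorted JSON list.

Compute FIRST by fixpoint:
pass 1:
  A via A→c c: +{c}
  B via B→A c a: +{c}
  S via S→A B S: +{c}
  S: {c}  A: {c}  B: {c}
pass 2: done
  S: {c}  A: {c}  B: {c}

FIRST(S) = ["c"]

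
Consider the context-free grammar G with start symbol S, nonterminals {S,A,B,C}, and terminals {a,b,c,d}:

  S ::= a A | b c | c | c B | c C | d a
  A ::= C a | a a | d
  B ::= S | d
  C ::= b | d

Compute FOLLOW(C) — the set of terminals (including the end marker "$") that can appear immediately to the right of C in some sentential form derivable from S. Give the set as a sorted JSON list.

Compute FIRST by fixpoint:
pass 1:
  A via A→a a: +{a}
  A via A→d: +{d}
  B via B→d: +{d}
  C via C→b: +{b}
  C via C→d: +{d}
  S via S→a A: +{a}
  S via S→b c: +{b}
  S via S→c: +{c}
  S via S→d a: +{d}
  FIRST[S]={a,b,c,d}  FIRST[A]={a,d}  FIRST[B]={d}  FIRST[C]={b,d}
pass 2:
  A via A→C a: +{b}
  B via B→S: +{a,b,c}
  FIRST[S]={a,b,c,d}  FIRST[A]={a,b,d}  FIRST[B]={a,b,c,d}  FIRST[C]={b,d}
pass 3: — fixpoint
  FIRST[S]={a,b,c,d}  FIRST[A]={a,b,d}  FIRST[B]={a,b,c,d}  FIRST[C]={b,d}

FOLLOW iteration:
seed FOLLOW(S) with $
pass 1:
  A→C a: FOLLOW(C) ⊇ FIRST(a) = {a}; new: +{a}
  S→a A: FOLLOW(A) ⊇ FOLLOW(S) ⊇ {$}; new: +{$}
  S→c B: FOLLOW(B) ⊇ FOLLOW(S) ⊇ {$}; new: +{$}
  S→c C: FOLLOW(C) ⊇ FOLLOW(S) ⊇ {$}; new: +{$}
  FOLLOW(S)={$}  FOLLOW(A)={$}  FOLLOW(B)={$}  FOLLOW(C)={$,a}
pass 2: — fixpoint
  FOLLOW(S)={$}  FOLLOW(A)={$}  FOLLOW(B)={$}  FOLLOW(C)={$,a}

FOLLOW(C) = ["$", "a"]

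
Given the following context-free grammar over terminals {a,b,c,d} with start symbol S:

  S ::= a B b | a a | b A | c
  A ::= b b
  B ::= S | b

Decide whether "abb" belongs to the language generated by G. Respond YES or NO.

Convert to CNF:
  S -> T0 A | T1 T1 | T1 X3 | c
  A -> T0 T0
  B -> T0 A | T1 T1 | T1 X2 | b | c
  T0 -> b
  T1 -> a
  X2 -> B T0
  X3 -> B T0

CYK table (by increasing span):
  T[0,0] 'a' = {T1}  orig:{}
  T[1,1] 'b' = {B,T0}  orig:{B}
  T[2,2] 'b' = {B,T0}  orig:{B}
  T[0,1] 'ab' = ∅
  T[1,2] 'bb' = {A,X2,X3}  orig:{A}
  T[0,2] 'abb' = {B,S}

S ∈ T[0,2] ⇒ YES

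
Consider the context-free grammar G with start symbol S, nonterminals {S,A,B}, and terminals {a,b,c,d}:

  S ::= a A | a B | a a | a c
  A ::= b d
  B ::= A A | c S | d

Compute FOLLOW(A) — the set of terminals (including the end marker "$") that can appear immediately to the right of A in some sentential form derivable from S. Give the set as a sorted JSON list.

FIRST iteration:
pass 1:
  A via A→b d: +{b}
  B via B→A A: +{b}
  B via B→c S: +{c}
  B via B→d: +{d}
  S via S→a A: +{a}
  FIRST(S)={a}  FIRST(A)={b}  FIRST(B)={b,c,d}
pass 2: (no change)
  FIRST(S)={a}  FIRST(A)={b}  FIRST(B)={b,c,d}

FOLLOW sets:
initialize: $ ∈ FOLLOW(S)
round 1:
  B→A A: FOLLOW(A) ⊇ FIRST(A) = {b}; new: +{b}
  S→a A: FOLLOW(A) ⊇ FOLLOW(S) ⊇ {$}; new: +{$}
  S→a B: FOLLOW(B) ⊇ FOLLOW(S) ⊇ {$}; new: +{$}
  FOLLOW(S)={$}  FOLLOW(A)={$,b}  FOLLOW(B)={$}
round 2: done
  FOLLOW(S)={$}  FOLLOW(A)={$,b}  FOLLOW(B)={$}

FOLLOW(A) = ["$", "b"]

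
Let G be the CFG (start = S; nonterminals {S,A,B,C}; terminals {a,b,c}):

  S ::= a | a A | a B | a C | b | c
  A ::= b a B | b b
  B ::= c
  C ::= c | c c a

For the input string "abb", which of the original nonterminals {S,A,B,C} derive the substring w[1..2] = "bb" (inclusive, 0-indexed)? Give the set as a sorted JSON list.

Convert to CNF:
  S -> T1 A | T1 B | T1 C | a | b | c
  A -> T0 T0 | T0 X3
  B -> c
  C -> T2 X4 | c
  T0 -> b
  T1 -> a
  T2 -> c
  X3 -> T1 B
  X4 -> T2 T1

Fill CYK table bottom-up (cells [i..j] with 1 ≤ i ≤ j ≤ 2 only):
  T[1,1] 'b' = {S,T0}  orig:{S}
  T[2,2] 'b' = {S,T0}  orig:{S}
  T[1,2] 'bb' = {A}

Original NTs in T[1,2] deriving "bb": ["A"]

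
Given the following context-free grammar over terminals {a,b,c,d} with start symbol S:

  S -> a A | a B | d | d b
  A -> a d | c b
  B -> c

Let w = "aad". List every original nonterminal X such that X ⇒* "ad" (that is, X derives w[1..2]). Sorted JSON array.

Convert to CNF:
  S -> T0 A | T0 B | T1 T3 | d
  A -> T0 T1 | T2 T3
  B -> c
  T0 -> a
  T1 -> d
  T2 -> c
  T3 -> b

CYK table (by increasing span) (cells [i..j] with 1 ≤ i ≤ j ≤ 2 only):
  cell(1,1) a: {T0}  orig:{}
  cell(2,2) d: {S,T1}  orig:{S}
  cell(1,2) ad: {A}

Original NTs in T[1,2] deriving "ad": ["A"]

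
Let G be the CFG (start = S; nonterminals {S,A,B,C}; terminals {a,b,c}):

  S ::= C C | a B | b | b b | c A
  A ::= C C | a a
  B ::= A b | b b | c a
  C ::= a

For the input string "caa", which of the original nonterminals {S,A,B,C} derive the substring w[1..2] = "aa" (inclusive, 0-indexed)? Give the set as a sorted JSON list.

CNF form of G:
  S -> C C | T0 B | T1 T1 | T2 A | b
  A -> C C | T0 T0
  B -> A T1 | T1 T1 | T2 T0
  C -> a
  T0 -> a
  T1 -> b
  T2 -> c

Fill CYK table bottom-up (cells [i..j] with 1 ≤ i ≤ j ≤ 2 only):
  cell(1,1) a: {C,T0}  orig:{C}
  cell(2,2) a: {C,T0}  orig:{C}
  cell(1,2) aa: {A,S}

Original NTs in T[1,2] deriving "aa": ["A", "S"]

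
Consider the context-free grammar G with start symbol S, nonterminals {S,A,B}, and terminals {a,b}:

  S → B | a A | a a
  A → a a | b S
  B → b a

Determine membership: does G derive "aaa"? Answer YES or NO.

CNF form of G:
  S -> T0 A | T0 T0 | T1 T0
  A -> T0 T0 | T1 S
  B -> T1 T0
  T0 -> a
  T1 -> b

CYK table (by increasing span):
  T[0,0] 'a' = {T0}  orig:{}
  T[1,1] 'a' = {T0}  orig:{}
  T[2,2] 'a' = {T0}  orig:{}
  T[0,1] 'aa' = {A,S}
  T[1,2] 'aa' = {A,S}
  T[0,2] 'aaa' = {S}

S ∈ T[0,2] ⇒ YES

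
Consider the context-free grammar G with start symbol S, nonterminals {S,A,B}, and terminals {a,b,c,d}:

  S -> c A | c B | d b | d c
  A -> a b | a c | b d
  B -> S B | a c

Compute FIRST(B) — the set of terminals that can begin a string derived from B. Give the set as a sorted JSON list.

FIRST iteration:
[1]
  A via A→a b: +{a}
  A via A→b d: +{b}
  B via B→a c: +{a}
  S via S→c A: +{c}
  S via S→d b: +{d}
  FIRST(S)={c,d}  FIRST(A)={a,b}  FIRST(B)={a}
[2]
  B via B→S B: +{c,d}
  FIRST(S)={c,d}  FIRST(A)={a,b}  FIRST(B)={a,c,d}
[3] (no change)
  FIRST(S)={c,d}  FIRST(A)={a,b}  FIRST(B)={a,c,d}

FIRST(B) = ["a", "c", "d"]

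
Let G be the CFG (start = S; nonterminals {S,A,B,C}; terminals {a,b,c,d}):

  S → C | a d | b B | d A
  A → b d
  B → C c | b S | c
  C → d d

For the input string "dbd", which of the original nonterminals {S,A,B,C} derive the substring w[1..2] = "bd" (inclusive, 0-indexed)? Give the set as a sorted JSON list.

Convert to CNF:
  S -> T0 B | T1 A | T1 T1 | T3 T1
  A -> T0 T1
  B -> C T2 | T0 S | c
  C -> T1 T1
  T0 -> b
  T1 -> d
  T2 -> c
  T3 -> a

CYK fill (cells [i..j] with 1 ≤ i ≤ j ≤ 2 only):
  T[1,1] 'b' = {T0}  orig:{}
  T[2,2] 'd' = {T1}  orig:{}
  T[1,2] 'bd' = {A}

Original NTs in T[1,2] deriving "bd": ["A"]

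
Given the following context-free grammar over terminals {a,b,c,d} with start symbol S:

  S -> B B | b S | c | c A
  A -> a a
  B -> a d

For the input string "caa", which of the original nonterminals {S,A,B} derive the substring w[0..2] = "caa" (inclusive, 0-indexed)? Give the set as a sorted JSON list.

CNF form of G:
  S -> B B | T2 S | T3 A | c
  A -> T0 T0
  B -> T0 T1
  T0 -> a
  T1 -> d
  T2 -> b
  T3 -> c

CYK table (by increasing span), restricted to cells inside w[0..2]:
  cell(0,0) c: {S,T3}  orig:{S}
  cell(1,1) a: {T0}  orig:{}
  cell(2,2) a: {T0}  orig:{}
  cell(0,1) ca: ∅
  cell(1,2) aa: {A}
  cell(0,2) caa: {S}

Original NTs in T[0,2] deriving "caa": ["S"]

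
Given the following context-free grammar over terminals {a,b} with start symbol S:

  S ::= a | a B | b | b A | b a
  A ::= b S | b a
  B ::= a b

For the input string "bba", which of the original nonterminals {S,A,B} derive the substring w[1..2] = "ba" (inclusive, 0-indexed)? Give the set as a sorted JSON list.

Convert to CNF:
  S -> T0 A | T0 T1 | T1 B | a | b
  A -> T0 S | T0 T1
  B -> T1 T0
  T0 -> b
  T1 -> a

Fill CYK table bottom-up (cells [i..j] with 1 ≤ i ≤ j ≤ 2 only):
  T[1,1] 'b' = {S,T0}  orig:{S}
  T[2,2] 'a' = {S,T1}  orig:{S}
  T[1,2] 'ba' = {A,S}

Original NTs in T[1,2] deriving "ba": ["A", "S"]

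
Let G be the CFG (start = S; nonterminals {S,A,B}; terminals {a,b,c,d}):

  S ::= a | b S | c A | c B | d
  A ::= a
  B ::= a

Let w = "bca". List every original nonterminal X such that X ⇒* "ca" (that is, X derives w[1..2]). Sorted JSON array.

Convert to CNF:
  S -> T0 S | T1 A | T1 B | a | d
  A -> a
  B -> a
  T0 -> b
  T1 -> c

Fill CYK table bottom-up — only the sub-triangle for w[1..2]:
  T[1,1] 'c' = {T1}  orig:{}
  T[2,2] 'a' = {A,B,S}
  T[1,2] 'ca' = {S}

Original NTs in T[1,2] deriving "ca": ["S"]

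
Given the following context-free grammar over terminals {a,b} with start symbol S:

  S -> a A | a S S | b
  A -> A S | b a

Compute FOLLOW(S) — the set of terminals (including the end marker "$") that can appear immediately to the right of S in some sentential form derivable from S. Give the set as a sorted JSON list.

FIRST iteration:
[1]
  A via A→b a: +{b}
  S via S→a A: +{a}
  S via S→b: +{b}
  FIRST(S)={a,b}  FIRST(A)={b}
[2] (stable)
  FIRST(S)={a,b}  FIRST(A)={b}

FOLLOW sets:
FOLLOW(S) := {$}
round 1:
  A→A S: FOLLOW(A) ⊇ FIRST(S) = {a,b}; new: +{a,b}
  A→A S: FOLLOW(S) ⊇ FOLLOW(A) ⊇ {a,b}; new: +{a,b}
  S→a A: FOLLOW(A) ⊇ FOLLOW(S) ⊇ {$,a,b}; new: +{$}
  FOLLOW(S)={$,a,b}  FOLLOW(A)={$,a,b}
round 2: (stable)
  FOLLOW(S)={$,a,b}  FOLLOW(A)={$,a,b}

FOLLOW(S) = ["$", "a", "b"]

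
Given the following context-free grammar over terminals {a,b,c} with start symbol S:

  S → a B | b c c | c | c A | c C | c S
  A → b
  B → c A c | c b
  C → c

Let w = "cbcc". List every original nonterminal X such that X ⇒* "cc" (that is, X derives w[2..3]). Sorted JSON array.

CNF form of G:
  S -> T0 A | T0 C | T0 S | T1 X4 | T2 B | c
  A -> b
  B -> T0 T1 | T0 X3
  C -> c
  T0 -> c
  T1 -> b
  T2 -> a
  X3 -> A T0
  X4 -> T0 T0

Fill CYK table bottom-up — only the sub-triangle for w[2..3]:
  T[2,2] 'c' = {C,S,T0}  orig:{C,S}
  T[3,3] 'c' = {C,S,T0}  orig:{C,S}
  T[2,3] 'cc' = {S,X4}  orig:{S}

Original NTs in T[2,3] deriving "cc": ["S"]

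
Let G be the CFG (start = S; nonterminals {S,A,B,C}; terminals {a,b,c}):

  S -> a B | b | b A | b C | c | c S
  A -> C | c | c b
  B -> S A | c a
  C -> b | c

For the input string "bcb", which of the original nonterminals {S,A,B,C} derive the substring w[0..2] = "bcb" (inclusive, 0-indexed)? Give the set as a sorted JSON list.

Convert to CNF:
  S -> T0 S | T1 A | T1 C | T2 B | b | c
  A -> T0 T1 | b | c
  B -> S A | T0 T2
  C -> b | c
  T0 -> c
  T1 -> b
  T2 -> a

CYK table (by increasing span) — only the sub-triangle for w[0..2]:
  T[0,0] 'b' = {A,C,S,T1}  orig:{A,C,S}
  T[1,1] 'c' = {A,C,S,T0}  orig:{A,C,S}
  T[2,2] 'b' = {A,C,S,T1}  orig:{A,C,S}
  T[0,1] 'bc' = {B,S}
  T[1,2] 'cb' = {A,B,S}
  T[0,2] 'bcb' = {B,S}

Original NTs in T[0,2] deriving "bcb": ["B", "S"]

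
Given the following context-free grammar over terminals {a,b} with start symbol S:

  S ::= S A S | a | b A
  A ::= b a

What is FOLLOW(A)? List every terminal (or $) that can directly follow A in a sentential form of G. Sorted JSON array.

FIRST iteration:
[1]
  A via A→b a: +{b}
  S via S→a: +{a}
  S via S→b A: +{b}
  FIRST(S)={a,b}  FIRST(A)={b}
[2] done
  FIRST(S)={a,b}  FIRST(A)={b}

FOLLOW sets:
seed FOLLOW(S) with $
iter 1:
  S→S A S: FOLLOW(S) ⊇ FIRST(A) = {b}; new: +{b}
  S→S A S: FOLLOW(A) ⊇ FIRST(S) = {a,b}; new: +{a,b}
  S→b A: FOLLOW(A) ⊇ FOLLOW(S) ⊇ {$,b}; new: +{$}
  S: {$,b}  A: {$,a,b}
iter 2: done
  S: {$,b}  A: {$,a,b}

FOLLOW(A) = ["$", "a", "b"]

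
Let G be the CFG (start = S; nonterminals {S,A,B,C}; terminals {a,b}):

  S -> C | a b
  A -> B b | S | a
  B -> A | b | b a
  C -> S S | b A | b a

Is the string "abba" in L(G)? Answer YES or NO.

CNF form of G:
  S -> S S | T0 A | T0 T1 | T1 T0
  A -> B T0 | S S | T0 A | T0 T1 | T1 T0 | a
  B -> B T0 | S S | T0 A | T0 T1 | T1 T0 | a | b
  C -> S S | T0 A | T0 T1
  T0 -> b
  T1 -> a

CYK fill:
  [0..0]={A,B,T1}  "a"  orig:{A,B}
  [1..1]={B,T0}  "b"  orig:{B}
  [2..2]={B,T0}  "b"  orig:{B}
  [3..3]={A,B,T1}  "a"  orig:{A,B}
  [0..1]={A,B,S}  "ab"
  [1..2]={A,B}  "bb"
  [2..3]={A,B,C,S}  "ba"
  [0..2]={A,B}  "abb"
  [1..3]={A,B,C,S}  "bba"
  [0..3]={A,B,C,S}  "abba"

S ∈ T[0,3] ⇒ YES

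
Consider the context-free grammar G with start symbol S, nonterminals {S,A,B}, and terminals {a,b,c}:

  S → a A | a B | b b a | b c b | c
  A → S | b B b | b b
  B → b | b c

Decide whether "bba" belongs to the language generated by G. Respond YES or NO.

CNF form of G:
  S -> T0 A | T0 B | T1 X6 | T1 X7 | c
  A -> T0 A | T0 B | T1 T1 | T1 X3 | T1 X4 | T1 X5 | c
  B -> T1 T2 | b
  T0 -> a
  T1 -> b
  T2 -> c
  X3 -> B T1
  X4 -> T1 T0
  X5 -> T2 T1
  X6 -> T1 T0
  X7 -> T2 T1

Fill CYK table bottom-up:
  [0..0]={B,T1}  "b"  orig:{B}
  [1..1]={B,T1}  "b"  orig:{B}
  [2..2]={T0}  "a"  orig:{}
  [0..1]={A,X3}  "bb"  orig:{A}
  [1..2]={X4,X6}  "ba"  orig:{}
  [0..2]={A,S}  "bba"

S ∈ T[0,2] ⇒ YES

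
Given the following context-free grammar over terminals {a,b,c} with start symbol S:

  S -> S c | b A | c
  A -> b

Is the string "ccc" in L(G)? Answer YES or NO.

Convert to CNF:
  S -> S T0 | T1 A | c
  A -> b
  T0 -> c
  T1 -> b

CYK table (by increasing span):
  cell(0,0) c: {S,T0}  orig:{S}
  cell(1,1) c: {S,T0}  orig:{S}
  cell(2,2) c: {S,T0}  orig:{S}
  cell(0,1) cc: {S}
  cell(1,2) cc: {S}
  cell(0,2) ccc: {S}

S ∈ T[0,2] ⇒ YES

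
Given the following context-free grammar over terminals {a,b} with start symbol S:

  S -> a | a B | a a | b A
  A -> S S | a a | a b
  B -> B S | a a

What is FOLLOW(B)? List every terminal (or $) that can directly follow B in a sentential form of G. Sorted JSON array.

Compute FIRST by fixpoint:
iter 1:
  A via A→a a: +{a}
  B via B→a a: +{a}
  S via S→a: +{a}
  S via S→b A: +{b}
  S: {a,b}  A: {a}  B: {a}
iter 2:
  A via A→S S: +{b}
  S: {a,b}  A: {a,b}  B: {a}
iter 3: done
  S: {a,b}  A: {a,b}  B: {a}

Compute FOLLOW by fixpoint:
seed FOLLOW(S) with $
round 1:
  A→S S: FOLLOW(S) ⊇ FIRST(S) = {a,b}; new: +{a,b}
  B→B S: FOLLOW(B) ⊇ FIRST(S) = {a,b}; new: +{a,b}
  S→a B: FOLLOW(B) ⊇ FOLLOW(S) ⊇ {$,a,b}; new: +{$}
  S→b A: FOLLOW(A) ⊇ FOLLOW(S) ⊇ {$,a,b}; new: +{$,a,b}
  S: {$,a,b}  A: {$,a,b}  B: {$,a,b}
round 2: — fixpoint
  S: {$,a,b}  A: {$,a,b}  B: {$,a,b}

FOLLOW(B) = ["$", "a", "b"]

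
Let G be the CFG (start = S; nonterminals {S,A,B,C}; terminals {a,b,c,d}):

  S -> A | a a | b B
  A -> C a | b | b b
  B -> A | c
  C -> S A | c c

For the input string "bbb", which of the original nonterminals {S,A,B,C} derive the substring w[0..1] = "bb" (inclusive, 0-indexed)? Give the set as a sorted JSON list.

Convert to CNF:
  S -> C T0 | T0 T0 | T1 B | T1 T1 | b
  A -> C T0 | T1 T1 | b
  B -> C T0 | T1 T1 | b | c
  C -> S A | T2 T2
  T0 -> a
  T1 -> b
  T2 -> c

CYK fill, restricted to cells inside w[0..1]:
  [0..0]={A,B,S,T1}  "b"  orig:{A,B,S}
  [1..1]={A,B,S,T1}  "b"  orig:{A,B,S}
  [0..1]={A,B,C,S}  "bb"

Original NTs in T[0,1] deriving "bb": ["A", "B", "C", "S"]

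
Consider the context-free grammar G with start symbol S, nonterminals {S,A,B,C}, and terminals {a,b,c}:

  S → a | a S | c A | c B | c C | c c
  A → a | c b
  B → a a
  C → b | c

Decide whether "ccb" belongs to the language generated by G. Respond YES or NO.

CNF form of G:
  S -> T0 A | T0 B | T0 C | T0 T0 | T2 S | a
  A -> T0 T1 | a
  B -> T2 T2
  C -> b | c
  T0 -> c
  T1 -> b
  T2 -> a

CYK fill:
  cell(0,0) c: {C,T0}  orig:{C}
  cell(1,1) c: {C,T0}  orig:{C}
  cell(2,2) b: {C,T1}  orig:{C}
  cell(0,1) cc: {S}
  cell(1,2) cb: {A,S}
  cell(0,2) ccb: {S}

S ∈ T[0,2] ⇒ YES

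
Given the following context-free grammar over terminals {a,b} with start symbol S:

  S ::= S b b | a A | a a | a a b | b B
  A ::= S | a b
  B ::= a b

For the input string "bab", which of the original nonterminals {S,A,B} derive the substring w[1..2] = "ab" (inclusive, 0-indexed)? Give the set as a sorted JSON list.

Convert to CNF:
  S -> S X4 | T0 B | T1 A | T1 T1 | T1 X5
  A -> S X2 | T0 B | T1 A | T1 T0 | T1 T1 | T1 X3
  B -> T1 T0
  T0 -> b
  T1 -> a
  X2 -> T0 T0
  X3 -> T1 T0
  X4 -> T0 T0
  X5 -> T1 T0

Fill CYK table bottom-up (cells [i..j] with 1 ≤ i ≤ j ≤ 2 only):
  [1..1]={T1}  "a"  orig:{}
  [2..2]={T0}  "b"  orig:{}
  [1..2]={A,B,X3,X5}  "ab"  orig:{A,B}

Original NTs in T[1,2] deriving "ab": ["A", "B"]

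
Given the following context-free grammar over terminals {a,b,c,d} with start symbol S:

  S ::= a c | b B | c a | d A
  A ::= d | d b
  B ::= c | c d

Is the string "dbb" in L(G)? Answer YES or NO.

CNF form of G:
  S -> T0 A | T1 B | T2 T3 | T3 T2
  A -> T0 T1 | d
  B -> T2 T0 | c
  T0 -> d
  T1 -> b
  T2 -> c
  T3 -> a

CYK table (by increasing span):
  T[0,0] 'd' = {A,T0}  orig:{A}
  T[1,1] 'b' = {T1}  orig:{}
  T[2,2] 'b' = {T1}  orig:{}
  T[0,1] 'db' = {A}
  T[1,2] 'bb' = ∅
  T[0,2] 'dbb' = ∅

S ∉ T[0,2] ⇒ NO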